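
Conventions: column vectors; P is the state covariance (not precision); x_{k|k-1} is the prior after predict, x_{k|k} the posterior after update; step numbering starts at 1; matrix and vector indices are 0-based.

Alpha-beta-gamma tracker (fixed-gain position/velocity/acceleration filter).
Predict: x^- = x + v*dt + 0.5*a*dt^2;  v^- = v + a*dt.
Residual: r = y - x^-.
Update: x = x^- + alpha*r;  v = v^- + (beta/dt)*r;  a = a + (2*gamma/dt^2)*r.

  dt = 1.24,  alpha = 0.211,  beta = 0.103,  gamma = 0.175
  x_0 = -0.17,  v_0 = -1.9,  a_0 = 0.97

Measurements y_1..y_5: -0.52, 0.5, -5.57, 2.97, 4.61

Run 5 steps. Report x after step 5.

step 1: x_pred=-1.7803  r=1.2603  x^+=-1.5143  v^+=-0.5925  a^+=1.2569
step 2: x_pred=-1.2828  r=1.7828  x^+=-0.9066  v^+=1.1141  a^+=1.6627
step 3: x_pred=1.7531  r=-7.3231  x^+=0.2079  v^+=2.5675  a^+=-0.0043
step 4: x_pred=3.3884  r=-0.4184  x^+=3.3001  v^+=2.5275  a^+=-0.0995
step 5: x_pred=6.3577  r=-1.7477  x^+=5.9889  v^+=2.2589  a^+=-0.4973

x_post = 5.9889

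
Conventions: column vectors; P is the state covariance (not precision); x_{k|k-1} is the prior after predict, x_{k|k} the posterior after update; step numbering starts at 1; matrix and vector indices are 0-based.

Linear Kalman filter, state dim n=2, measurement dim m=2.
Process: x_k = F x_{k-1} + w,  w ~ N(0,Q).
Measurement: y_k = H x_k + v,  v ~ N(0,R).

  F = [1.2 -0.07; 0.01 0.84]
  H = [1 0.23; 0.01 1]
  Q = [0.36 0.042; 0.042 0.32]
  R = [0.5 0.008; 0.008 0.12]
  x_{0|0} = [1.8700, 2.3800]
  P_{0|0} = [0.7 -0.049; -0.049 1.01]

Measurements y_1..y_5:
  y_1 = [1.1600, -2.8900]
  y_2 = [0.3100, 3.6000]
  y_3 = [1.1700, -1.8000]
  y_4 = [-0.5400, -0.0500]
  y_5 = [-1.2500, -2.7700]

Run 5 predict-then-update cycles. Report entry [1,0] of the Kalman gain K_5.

K[1,0] = 0.0125

step 1: x^-=[2.0774, 2.0179]  P^-=[1.3812 -0.0583; -0.0583 1.0319]  S=[1.9089 0.2007; 0.2007 1.1509]  K=[0.7340 -0.1667; -0.0004 0.8962]  nu=[-1.3815, -4.9287]  x^+=[1.8849, -2.3985]  P^+=[0.3698 -0.0178; -0.0178 0.1077]
step 2: x^-=[2.4297, -1.9959]  P^-=[0.8960 0.0221; 0.0221 0.3957]  S=[1.4271 0.1302; 0.1302 0.5163]  K=[0.6406 -0.1013; 0.0096 0.7646]  nu=[-1.6607, 5.5716]  x^+=[0.8015, 2.2480]  P^+=[0.3219 -0.0102; -0.0102 0.0919]
step 3: x^-=[0.8044, 1.8963]  P^-=[0.8257 0.0301; 0.0301 0.3847]  S=[1.3599 0.1349; 0.1349 0.5054]  K=[0.6212 -0.0899; 0.0119 0.7586]  nu=[-0.0706, -3.7044]  x^+=[1.0936, -0.9147]  P^+=[0.3119 -0.0089; -0.0089 0.0912]
step 4: x^-=[1.3763, -0.7574]  P^-=[0.8111 0.0314; 0.0314 0.3842]  S=[1.3459 0.1359; 0.1359 0.5050]  K=[0.6169 -0.0879; 0.0124 0.7582]  nu=[-1.7421, 0.6937]  x^+=[0.2407, -0.2531]  P^+=[0.3098 -0.0087; -0.0087 0.0912]
step 5: x^-=[0.3065, -0.2102]  P^-=[0.8080 0.0316; 0.0316 0.3842]  S=[1.3428 0.1361; 0.1361 0.5049]  K=[0.6160 -0.0875; 0.0125 0.7582]  nu=[-1.5082, -2.5629]  x^+=[-0.3983, -2.1722]  P^+=[0.3093 -0.0087; -0.0087 0.0912]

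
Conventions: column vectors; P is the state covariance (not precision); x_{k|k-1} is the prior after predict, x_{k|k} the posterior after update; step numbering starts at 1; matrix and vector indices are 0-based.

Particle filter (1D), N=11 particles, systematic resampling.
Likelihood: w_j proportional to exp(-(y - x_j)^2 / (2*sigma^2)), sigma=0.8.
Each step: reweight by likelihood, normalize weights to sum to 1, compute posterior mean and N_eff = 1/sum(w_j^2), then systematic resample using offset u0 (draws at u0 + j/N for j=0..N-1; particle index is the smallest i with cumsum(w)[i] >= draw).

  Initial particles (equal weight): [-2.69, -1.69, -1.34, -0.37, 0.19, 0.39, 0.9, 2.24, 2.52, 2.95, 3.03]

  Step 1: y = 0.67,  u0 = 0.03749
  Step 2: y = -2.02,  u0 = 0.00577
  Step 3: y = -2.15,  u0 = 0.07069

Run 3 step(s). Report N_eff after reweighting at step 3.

step 1: w=[0.0000, 0.0037, 0.0123, 0.1240, 0.2410, 0.2714, 0.2769, 0.0421, 0.0199, 0.0050, 0.0037]  mean=0.5024  Neff=4.4216  idx=[3, 3, 4, 4, 5, 5, 5, 6, 6, 6, 7]
step 2: w=[0.3744, 0.3744, 0.0692, 0.0692, 0.0336, 0.0336, 0.0336, 0.0040, 0.0040, 0.0040, 0.0000]  mean=-0.2006  Neff=3.4089  idx=[0, 0, 0, 0, 0, 1, 1, 1, 1, 3, 4]
step 3: w=[0.1082, 0.1082, 0.1082, 0.1082, 0.1082, 0.1082, 0.1082, 0.1082, 0.1082, 0.0178, 0.0083]  mean=-0.3537  Neff=9.4553  idx=[0, 1, 2, 3, 4, 4, 5, 6, 7, 8, 9]

N_eff = 9.4553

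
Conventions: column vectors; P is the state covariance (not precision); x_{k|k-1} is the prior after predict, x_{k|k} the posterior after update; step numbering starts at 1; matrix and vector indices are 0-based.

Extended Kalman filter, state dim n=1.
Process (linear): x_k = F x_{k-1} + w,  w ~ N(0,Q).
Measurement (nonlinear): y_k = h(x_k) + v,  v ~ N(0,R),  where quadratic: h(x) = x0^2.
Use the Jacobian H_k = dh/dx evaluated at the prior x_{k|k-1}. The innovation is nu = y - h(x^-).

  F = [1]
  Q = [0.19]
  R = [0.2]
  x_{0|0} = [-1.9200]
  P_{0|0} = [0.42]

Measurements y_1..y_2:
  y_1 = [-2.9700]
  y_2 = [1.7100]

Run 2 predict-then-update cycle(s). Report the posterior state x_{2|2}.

step 1: x^-=[-1.9200]  P^-=[0.6100]  H_jac=[-3.8400]  S=[9.1948]  K=[-0.2548]  nu=[-6.6564]  x^+=[-0.2243]  P^+=[0.0133]
step 2: x^-=[-0.2243]  P^-=[0.2033]  H_jac=[-0.4485]  S=[0.2409]  K=[-0.3785]  nu=[1.6597]  x^+=[-0.8524]  P^+=[0.1688]

x_post = [-0.8524]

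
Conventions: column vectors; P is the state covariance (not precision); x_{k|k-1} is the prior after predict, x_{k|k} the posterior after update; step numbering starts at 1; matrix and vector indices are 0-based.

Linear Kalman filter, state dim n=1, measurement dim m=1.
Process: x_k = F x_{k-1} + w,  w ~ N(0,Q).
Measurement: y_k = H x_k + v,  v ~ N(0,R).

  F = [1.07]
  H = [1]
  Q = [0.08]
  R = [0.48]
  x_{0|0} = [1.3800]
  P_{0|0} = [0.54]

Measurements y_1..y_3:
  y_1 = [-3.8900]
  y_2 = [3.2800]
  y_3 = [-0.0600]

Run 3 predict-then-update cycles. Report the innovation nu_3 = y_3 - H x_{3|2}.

innov = [-0.6104]

step 1: x^-=[1.4766]  P^-=[0.6982]  S=[1.1782]  K=[0.5926]  nu=[-5.3666]  x^+=[-1.7037]  P^+=[0.2845]
step 2: x^-=[-1.8230]  P^-=[0.4057]  S=[0.8857]  K=[0.4580]  nu=[5.1030]  x^+=[0.5144]  P^+=[0.2199]
step 3: x^-=[0.5504]  P^-=[0.3317]  S=[0.8117]  K=[0.4087]  nu=[-0.6104]  x^+=[0.3009]  P^+=[0.1962]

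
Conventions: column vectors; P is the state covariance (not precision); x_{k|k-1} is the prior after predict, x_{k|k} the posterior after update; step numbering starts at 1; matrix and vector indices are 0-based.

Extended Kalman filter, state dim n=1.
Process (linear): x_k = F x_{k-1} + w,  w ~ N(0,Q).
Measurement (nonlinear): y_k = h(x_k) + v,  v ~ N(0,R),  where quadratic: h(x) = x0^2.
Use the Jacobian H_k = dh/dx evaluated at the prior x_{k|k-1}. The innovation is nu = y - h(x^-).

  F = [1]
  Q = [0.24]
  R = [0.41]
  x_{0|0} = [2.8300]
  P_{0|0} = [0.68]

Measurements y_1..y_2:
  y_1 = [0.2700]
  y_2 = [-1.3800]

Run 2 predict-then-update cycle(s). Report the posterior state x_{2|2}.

x_post = [0.4632]

step 1: x^-=[2.8300]  P^-=[0.9200]  H_jac=[5.6600]  S=[29.8828]  K=[0.1743]  nu=[-7.7389]  x^+=[1.4815]  P^+=[0.0126]
step 2: x^-=[1.4815]  P^-=[0.2526]  H_jac=[2.9629]  S=[2.6278]  K=[0.2848]  nu=[-3.5747]  x^+=[0.4632]  P^+=[0.0394]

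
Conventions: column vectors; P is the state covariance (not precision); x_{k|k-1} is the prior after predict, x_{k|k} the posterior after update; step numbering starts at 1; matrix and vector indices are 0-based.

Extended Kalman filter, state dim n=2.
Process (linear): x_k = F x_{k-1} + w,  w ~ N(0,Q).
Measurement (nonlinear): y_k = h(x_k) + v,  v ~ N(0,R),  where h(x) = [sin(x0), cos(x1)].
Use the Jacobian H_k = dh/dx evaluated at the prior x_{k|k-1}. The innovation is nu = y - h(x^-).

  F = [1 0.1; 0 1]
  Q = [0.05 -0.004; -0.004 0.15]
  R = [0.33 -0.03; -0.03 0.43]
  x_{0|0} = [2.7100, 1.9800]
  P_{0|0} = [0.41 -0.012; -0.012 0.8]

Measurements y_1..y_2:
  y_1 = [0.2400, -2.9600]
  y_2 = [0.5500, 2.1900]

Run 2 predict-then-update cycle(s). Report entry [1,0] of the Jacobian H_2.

H_jac[1,0] = 0.0000

step 1: x^-=[2.9080, 1.9800]  P^-=[0.4656 0.0640; 0.0640 0.9500]  H_jac=[-0.9728 0.0000; 0.0000 -0.9174]  S=[0.7707 0.0271; 0.0271 1.2296]  K=[-0.5865 -0.0348; -0.0559 -0.7076]  nu=[0.0085, -2.5621]  x^+=[2.9922, 3.7924]  P^+=[0.1979 -0.0029; -0.0029 0.3298]
step 2: x^-=[3.3714, 3.7924]  P^-=[0.2506 0.0261; 0.0261 0.4798]  H_jac=[-0.9737 0.0000; 0.0000 0.6059]  S=[0.5676 -0.0454; -0.0454 0.6061]  K=[-0.4304 -0.0061; -0.0065 0.4791]  nu=[0.7778, 2.9856]  x^+=[3.0183, 5.2178]  P^+=[0.1457 0.0170; 0.0170 0.3404]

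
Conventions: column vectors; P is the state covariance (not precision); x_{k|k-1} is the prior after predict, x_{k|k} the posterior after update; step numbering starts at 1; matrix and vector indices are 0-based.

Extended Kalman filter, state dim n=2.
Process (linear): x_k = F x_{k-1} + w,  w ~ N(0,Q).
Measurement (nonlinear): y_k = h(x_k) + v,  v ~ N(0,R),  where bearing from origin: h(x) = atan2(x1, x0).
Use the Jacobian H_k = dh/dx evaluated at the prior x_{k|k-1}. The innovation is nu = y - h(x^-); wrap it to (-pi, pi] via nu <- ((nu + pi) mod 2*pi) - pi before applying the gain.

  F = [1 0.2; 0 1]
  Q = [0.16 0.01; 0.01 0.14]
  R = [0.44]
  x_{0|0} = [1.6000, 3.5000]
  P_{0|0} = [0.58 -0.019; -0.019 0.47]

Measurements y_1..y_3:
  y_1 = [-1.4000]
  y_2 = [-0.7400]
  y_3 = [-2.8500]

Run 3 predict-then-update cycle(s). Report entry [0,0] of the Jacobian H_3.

H_jac[0,0] = -0.1014

step 1: x^-=[2.3000, 3.5000]  P^-=[0.7512 0.0850; 0.0850 0.6100]  H_jac=[-0.1995 0.1311]  S=[0.4760]  K=[-0.2915; 0.1324]  nu=[-2.3894]  x^+=[2.9966, 3.1836]  P^+=[0.7108 0.1034; 0.1034 0.6017]
step 2: x^-=[3.6333, 3.1836]  P^-=[0.9362 0.2337; 0.2337 0.7417]  H_jac=[-0.1364 0.1557]  S=[0.4655]  K=[-0.1962; 0.1796]  nu=[-1.4595]  x^+=[3.9197, 2.9215]  P^+=[0.9182 0.2501; 0.2501 0.7266]
step 3: x^-=[4.5040, 2.9215]  P^-=[1.2074 0.4054; 0.4054 0.8666]  H_jac=[-0.1014 0.1563]  S=[0.4607]  K=[-0.1281; 0.2048]  nu=[2.8578]  x^+=[4.1378, 3.5066]  P^+=[1.1998 0.4175; 0.4175 0.8473]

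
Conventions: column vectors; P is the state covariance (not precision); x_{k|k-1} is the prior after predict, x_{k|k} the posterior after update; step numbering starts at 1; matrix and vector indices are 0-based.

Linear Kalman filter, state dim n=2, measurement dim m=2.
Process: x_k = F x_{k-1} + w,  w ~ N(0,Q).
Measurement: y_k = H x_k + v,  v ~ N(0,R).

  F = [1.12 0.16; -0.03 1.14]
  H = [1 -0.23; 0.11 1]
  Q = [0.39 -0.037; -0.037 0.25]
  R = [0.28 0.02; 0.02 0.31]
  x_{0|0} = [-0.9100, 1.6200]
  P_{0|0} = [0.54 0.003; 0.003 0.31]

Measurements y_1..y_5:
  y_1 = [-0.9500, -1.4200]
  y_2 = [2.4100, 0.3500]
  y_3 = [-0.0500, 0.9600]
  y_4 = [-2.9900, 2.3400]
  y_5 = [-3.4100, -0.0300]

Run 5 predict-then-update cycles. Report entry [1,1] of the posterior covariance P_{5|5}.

step 1: x^-=[-0.7600, 1.8741]  P^-=[1.0764 0.0052; 0.0052 0.6532]  S=[1.3885 -0.0067; -0.0067 0.9773]  K=[0.7750 0.1318; -0.1012 0.6682]  nu=[0.2410, -3.2105]  x^+=[-0.9964, -0.2955]  P^+=[0.2269 0.0314; 0.0314 0.2017]
step 2: x^-=[-1.1633, -0.3070]  P^-=[0.6910 0.0321; 0.0321 0.5101]  S=[0.9832 0.0100; 0.0100 0.8356]  K=[0.6941 0.1211; -0.0929 0.6159]  nu=[3.5027, 0.7850]  x^+=[1.3628, -0.1491]  P^+=[0.2034 0.0290; 0.0290 0.1859]
step 3: x^-=[1.5025, -0.2108]  P^-=[0.6604 0.0270; 0.0270 0.4897]  S=[0.9538 0.0063; 0.0063 0.8137]  K=[0.6850 0.1171; -0.0938 0.6063]  nu=[-1.6010, 1.0055]  x^+=[0.5236, 0.5490]  P^+=[0.2006 0.0280; 0.0280 0.1830]
step 4: x^-=[0.6742, 0.6101]  P^-=[0.6563 0.0252; 0.0252 0.4861]  S=[0.9504 0.0049; 0.0049 0.8096]  K=[0.6838 0.1161; -0.0943 0.6044]  nu=[-3.5239, 1.6557]  x^+=[-1.5433, 1.9431]  P^+=[0.2002 0.0277; 0.0277 0.1824]
step 5: x^-=[-1.4176, 2.2614]  P^-=[0.6557 0.0247; 0.0247 0.4854]  S=[0.9500 0.0046; 0.0046 0.8088]  K=[0.6836 0.1159; -0.0944 0.6041]  nu=[-1.4723, -2.1355]  x^+=[-2.6716, 1.1104]  P^+=[0.2001 0.0276; 0.0276 0.1823]

P_post[1,1] = 0.1823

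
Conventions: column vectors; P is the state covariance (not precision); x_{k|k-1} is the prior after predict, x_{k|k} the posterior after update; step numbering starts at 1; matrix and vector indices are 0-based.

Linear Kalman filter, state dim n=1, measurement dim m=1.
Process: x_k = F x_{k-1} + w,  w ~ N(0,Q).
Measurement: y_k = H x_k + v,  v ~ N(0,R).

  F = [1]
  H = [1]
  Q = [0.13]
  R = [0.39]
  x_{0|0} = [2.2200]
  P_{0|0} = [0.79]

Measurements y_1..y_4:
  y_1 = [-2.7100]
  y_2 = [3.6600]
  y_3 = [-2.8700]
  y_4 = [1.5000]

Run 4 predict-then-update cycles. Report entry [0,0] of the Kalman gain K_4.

K[0,0] = 0.4415

step 1: x^-=[2.2200]  P^-=[0.9200]  S=[1.3100]  K=[0.7023]  nu=[-4.9300]  x^+=[-1.2423]  P^+=[0.2739]
step 2: x^-=[-1.2423]  P^-=[0.4039]  S=[0.7939]  K=[0.5088]  nu=[4.9023]  x^+=[1.2518]  P^+=[0.1984]
step 3: x^-=[1.2518]  P^-=[0.3284]  S=[0.7184]  K=[0.4571]  nu=[-4.1218]  x^+=[-0.6325]  P^+=[0.1783]
step 4: x^-=[-0.6325]  P^-=[0.3083]  S=[0.6983]  K=[0.4415]  nu=[2.1325]  x^+=[0.3090]  P^+=[0.1722]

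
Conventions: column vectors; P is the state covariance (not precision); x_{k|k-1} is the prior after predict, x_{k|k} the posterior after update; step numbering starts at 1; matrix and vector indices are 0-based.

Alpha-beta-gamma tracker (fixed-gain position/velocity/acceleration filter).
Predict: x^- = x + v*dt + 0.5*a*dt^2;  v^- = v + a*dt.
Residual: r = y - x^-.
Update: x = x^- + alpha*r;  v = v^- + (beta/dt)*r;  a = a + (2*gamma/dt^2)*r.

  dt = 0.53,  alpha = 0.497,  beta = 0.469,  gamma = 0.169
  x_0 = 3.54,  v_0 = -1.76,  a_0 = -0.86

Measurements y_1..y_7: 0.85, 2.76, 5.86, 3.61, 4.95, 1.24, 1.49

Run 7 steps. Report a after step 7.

a_post = -11.6196

step 1: x_pred=2.4864  r=-1.6364  x^+=1.6731  v^+=-3.6639  a^+=-2.8291
step 2: x_pred=-0.6661  r=3.4261  x^+=1.0367  v^+=-2.1315  a^+=1.2935
step 3: x_pred=0.0886  r=5.7714  x^+=2.9570  v^+=3.6611  a^+=8.2380
step 4: x_pred=6.0544  r=-2.4444  x^+=4.8395  v^+=5.8642  a^+=5.2967
step 5: x_pred=8.6915  r=-3.7415  x^+=6.8320  v^+=5.3605  a^+=0.7946
step 6: x_pred=9.7847  r=-8.5447  x^+=5.5380  v^+=-1.7795  a^+=-9.4869
step 7: x_pred=3.2624  r=-1.7724  x^+=2.3815  v^+=-8.3760  a^+=-11.6196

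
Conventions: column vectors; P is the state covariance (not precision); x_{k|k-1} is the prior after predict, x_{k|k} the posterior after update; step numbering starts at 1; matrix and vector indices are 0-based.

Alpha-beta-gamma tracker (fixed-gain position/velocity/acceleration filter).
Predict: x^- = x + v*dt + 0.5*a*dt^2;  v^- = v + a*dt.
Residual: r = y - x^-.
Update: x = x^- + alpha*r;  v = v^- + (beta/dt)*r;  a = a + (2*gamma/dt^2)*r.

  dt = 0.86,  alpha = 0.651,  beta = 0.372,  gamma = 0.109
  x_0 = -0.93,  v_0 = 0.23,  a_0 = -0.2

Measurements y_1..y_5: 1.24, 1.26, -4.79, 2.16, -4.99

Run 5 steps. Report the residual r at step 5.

resid = -4.5693

step 1: x_pred=-0.8062  r=2.0462  x^+=0.5259  v^+=0.9431  a^+=0.4031
step 2: x_pred=1.4860  r=-0.2260  x^+=1.3389  v^+=1.1920  a^+=0.3365
step 3: x_pred=2.4884  r=-7.2784  x^+=-2.2498  v^+=-1.6670  a^+=-1.8089
step 4: x_pred=-4.3523  r=6.5123  x^+=-0.1128  v^+=-0.4056  a^+=0.1107
step 5: x_pred=-0.4207  r=-4.5693  x^+=-3.3953  v^+=-2.2869  a^+=-1.2361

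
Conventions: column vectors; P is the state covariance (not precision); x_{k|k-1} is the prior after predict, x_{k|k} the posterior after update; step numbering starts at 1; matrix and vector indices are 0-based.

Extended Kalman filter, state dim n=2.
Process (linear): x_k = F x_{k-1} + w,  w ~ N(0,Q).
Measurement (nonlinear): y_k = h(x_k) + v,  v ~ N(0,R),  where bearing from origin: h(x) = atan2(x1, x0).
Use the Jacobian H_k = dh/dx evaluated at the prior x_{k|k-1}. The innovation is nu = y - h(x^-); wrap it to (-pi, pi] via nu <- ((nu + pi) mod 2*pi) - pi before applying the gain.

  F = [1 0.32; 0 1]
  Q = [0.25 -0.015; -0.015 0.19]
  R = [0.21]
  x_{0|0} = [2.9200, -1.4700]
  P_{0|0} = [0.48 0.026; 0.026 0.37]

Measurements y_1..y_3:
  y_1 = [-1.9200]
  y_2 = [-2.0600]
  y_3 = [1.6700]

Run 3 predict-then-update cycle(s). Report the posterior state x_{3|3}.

x_post = [-3.3606, -2.4218]

step 1: x^-=[2.4496, -1.4700]  P^-=[0.7845 0.1294; 0.1294 0.5600]  H_jac=[0.1801 0.3001]  S=[0.2999]  K=[0.6007; 0.6382]  nu=[-1.3795]  x^+=[1.6209, -2.3504]  P^+=[0.6763 0.0144; 0.0144 0.4379]
step 2: x^-=[0.8688, -2.3504]  P^-=[0.9804 0.1395; 0.1395 0.6279]  H_jac=[0.3743 0.1384]  S=[0.3738]  K=[1.0333; 0.3721]  nu=[-0.8433]  x^+=[-0.0025, -2.6642]  P^+=[0.5812 -0.0042; -0.0042 0.5761]
step 3: x^-=[-0.8551, -2.6642]  P^-=[0.8876 0.1652; 0.1652 0.7661]  H_jac=[0.3403 -0.1092]  S=[0.3096]  K=[0.9172; -0.0887]  nu=[-2.7318]  x^+=[-3.3606, -2.4218]  P^+=[0.6271 0.1904; 0.1904 0.7637]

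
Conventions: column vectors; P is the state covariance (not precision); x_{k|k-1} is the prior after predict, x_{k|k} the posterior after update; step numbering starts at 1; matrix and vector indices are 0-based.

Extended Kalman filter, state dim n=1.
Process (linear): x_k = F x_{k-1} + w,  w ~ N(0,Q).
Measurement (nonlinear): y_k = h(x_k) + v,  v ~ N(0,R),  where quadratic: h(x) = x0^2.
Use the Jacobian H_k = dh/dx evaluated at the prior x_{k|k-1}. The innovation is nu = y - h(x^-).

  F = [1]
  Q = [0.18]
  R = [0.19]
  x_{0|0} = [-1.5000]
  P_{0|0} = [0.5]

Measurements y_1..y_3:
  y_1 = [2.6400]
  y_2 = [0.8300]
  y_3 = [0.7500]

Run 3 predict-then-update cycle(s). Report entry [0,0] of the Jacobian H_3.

step 1: x^-=[-1.5000]  P^-=[0.6800]  H_jac=[-3.0000]  S=[6.3100]  K=[-0.3233]  nu=[0.3900]  x^+=[-1.6261]  P^+=[0.0205]
step 2: x^-=[-1.6261]  P^-=[0.2005]  H_jac=[-3.2522]  S=[2.3104]  K=[-0.2822]  nu=[-1.8142]  x^+=[-1.1141]  P^+=[0.0165]
step 3: x^-=[-1.1141]  P^-=[0.1965]  H_jac=[-2.2283]  S=[1.1656]  K=[-0.3756]  nu=[-0.4913]  x^+=[-0.9296]  P^+=[0.0320]

H_jac[0,0] = -2.2283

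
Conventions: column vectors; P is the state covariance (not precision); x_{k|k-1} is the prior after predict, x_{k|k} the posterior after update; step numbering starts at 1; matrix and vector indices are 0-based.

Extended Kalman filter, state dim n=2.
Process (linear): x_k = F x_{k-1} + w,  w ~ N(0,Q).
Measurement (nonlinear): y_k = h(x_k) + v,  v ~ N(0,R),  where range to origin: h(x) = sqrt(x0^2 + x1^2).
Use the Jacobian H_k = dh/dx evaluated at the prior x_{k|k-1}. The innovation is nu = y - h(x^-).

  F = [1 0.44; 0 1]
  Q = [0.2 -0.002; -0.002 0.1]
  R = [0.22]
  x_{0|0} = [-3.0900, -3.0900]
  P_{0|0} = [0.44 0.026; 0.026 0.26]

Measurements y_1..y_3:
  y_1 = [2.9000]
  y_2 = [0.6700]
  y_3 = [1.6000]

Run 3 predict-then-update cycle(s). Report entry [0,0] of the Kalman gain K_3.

step 1: x^-=[-4.4496, -3.0900]  P^-=[0.7132 0.1384; 0.1384 0.3600]  H_jac=[-0.8214 -0.5704]  S=[0.9480]  K=[-0.7012; -0.3365]  nu=[-2.5173]  x^+=[-2.6844, -2.2429]  P^+=[0.2471 -0.0853; -0.0853 0.2526]
step 2: x^-=[-3.6712, -2.2429]  P^-=[0.4209 0.0239; 0.0239 0.3526]  H_jac=[-0.8534 -0.5213]  S=[0.6436]  K=[-0.5774; -0.3173]  nu=[-3.6321]  x^+=[-1.5740, -1.0904]  P^+=[0.2063 -0.0941; -0.0941 0.2879]
step 3: x^-=[-2.0537, -1.0904]  P^-=[0.3793 0.0306; 0.0306 0.3879]  H_jac=[-0.8832 -0.4689]  S=[0.6265]  K=[-0.5576; -0.3334]  nu=[-0.7253]  x^+=[-1.6493, -0.8486]  P^+=[0.1845 -0.0859; -0.0859 0.3182]

K[0,0] = -0.5576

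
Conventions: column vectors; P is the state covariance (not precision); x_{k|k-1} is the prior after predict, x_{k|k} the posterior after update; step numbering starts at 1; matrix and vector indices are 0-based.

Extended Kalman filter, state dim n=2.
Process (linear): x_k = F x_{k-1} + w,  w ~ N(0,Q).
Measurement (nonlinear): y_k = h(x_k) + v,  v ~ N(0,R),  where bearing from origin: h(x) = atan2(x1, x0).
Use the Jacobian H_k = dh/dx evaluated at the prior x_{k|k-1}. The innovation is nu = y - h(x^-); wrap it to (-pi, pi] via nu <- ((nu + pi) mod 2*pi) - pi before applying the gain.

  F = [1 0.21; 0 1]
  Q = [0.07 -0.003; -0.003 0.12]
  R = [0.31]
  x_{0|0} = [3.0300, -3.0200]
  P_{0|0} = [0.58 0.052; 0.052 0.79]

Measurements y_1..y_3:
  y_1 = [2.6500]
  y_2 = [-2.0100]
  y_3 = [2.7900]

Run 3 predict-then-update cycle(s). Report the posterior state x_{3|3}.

x_post = [-1.8551, -4.7235]

step 1: x^-=[2.3958, -3.0200]  P^-=[0.7067 0.2149; 0.2149 0.9100]  H_jac=[0.2032 0.1612]  S=[0.3769]  K=[0.4729; 0.5051]  nu=[-2.7330]  x^+=[1.1032, -4.4005]  P^+=[0.6224 0.1249; 0.1249 0.8138]
step 2: x^-=[0.1791, -4.4005]  P^-=[0.7807 0.2928; 0.2928 0.9338]  H_jac=[0.2269 0.0092]  S=[0.3515]  K=[0.5116; 0.2135]  nu=[-0.4799]  x^+=[-0.0664, -4.5029]  P^+=[0.6887 0.2544; 0.2544 0.9178]
step 3: x^-=[-1.0120, -4.5029]  P^-=[0.9060 0.4441; 0.4441 1.0378]  H_jac=[0.2114 -0.0475]  S=[0.3439]  K=[0.4956; 0.1296]  nu=[-1.7013]  x^+=[-1.8551, -4.7235]  P^+=[0.8216 0.4220; 0.4220 1.0320]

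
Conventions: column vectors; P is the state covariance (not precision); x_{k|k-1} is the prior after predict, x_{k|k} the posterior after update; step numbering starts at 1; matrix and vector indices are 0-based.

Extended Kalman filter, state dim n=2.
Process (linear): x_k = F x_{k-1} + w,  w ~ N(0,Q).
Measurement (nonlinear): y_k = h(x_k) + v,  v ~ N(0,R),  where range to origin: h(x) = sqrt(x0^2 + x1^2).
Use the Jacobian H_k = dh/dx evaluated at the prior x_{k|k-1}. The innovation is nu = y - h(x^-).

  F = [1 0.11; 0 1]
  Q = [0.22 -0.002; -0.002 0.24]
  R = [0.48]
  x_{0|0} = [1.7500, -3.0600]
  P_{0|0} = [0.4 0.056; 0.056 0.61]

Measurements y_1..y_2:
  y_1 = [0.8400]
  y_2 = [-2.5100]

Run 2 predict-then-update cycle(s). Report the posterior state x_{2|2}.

step 1: x^-=[1.4134, -3.0600]  P^-=[0.6397 0.1211; 0.1211 0.8500]  H_jac=[0.4193 -0.9078]  S=[1.2008]  K=[0.1318; -0.6003]  nu=[-2.5307]  x^+=[1.0798, -1.5408]  P^+=[0.6188 0.2161; 0.2161 0.4172]
step 2: x^-=[0.9103, -1.5408]  P^-=[0.8914 0.2600; 0.2600 0.6572]  H_jac=[0.5087 -0.8610]  S=[0.9701]  K=[0.2366; -0.4470]  nu=[-4.2996]  x^+=[-0.1071, 0.3810]  P^+=[0.8371 0.3626; 0.3626 0.4634]

x_post = [-0.1071, 0.3810]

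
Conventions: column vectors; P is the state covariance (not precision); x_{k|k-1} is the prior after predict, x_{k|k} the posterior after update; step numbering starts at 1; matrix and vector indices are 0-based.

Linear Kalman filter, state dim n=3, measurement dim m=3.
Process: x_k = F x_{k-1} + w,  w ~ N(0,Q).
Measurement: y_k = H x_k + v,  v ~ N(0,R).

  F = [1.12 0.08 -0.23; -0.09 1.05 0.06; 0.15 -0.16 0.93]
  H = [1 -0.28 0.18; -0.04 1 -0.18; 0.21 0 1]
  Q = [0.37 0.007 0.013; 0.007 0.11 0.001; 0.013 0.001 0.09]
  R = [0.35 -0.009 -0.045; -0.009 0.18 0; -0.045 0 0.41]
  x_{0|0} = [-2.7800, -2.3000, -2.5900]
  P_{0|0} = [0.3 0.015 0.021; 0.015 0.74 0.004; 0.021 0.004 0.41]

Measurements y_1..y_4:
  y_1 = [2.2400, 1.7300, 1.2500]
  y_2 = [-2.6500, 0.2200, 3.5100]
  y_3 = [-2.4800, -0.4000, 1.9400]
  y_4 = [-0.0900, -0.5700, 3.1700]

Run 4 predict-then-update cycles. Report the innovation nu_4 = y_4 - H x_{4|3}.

step 1: x^-=[-2.7019, -2.3202, -2.4577]  P^-=[0.7645 0.0517 -0.0147; 0.0517 0.9272 -0.0996; -0.0147 -0.0996 0.4743]  S=[1.1783 -0.2825 0.2105; -0.2825 1.1553 -0.1794; 0.2105 -0.1794 0.9118]  K=[0.6726 0.1916 0.0424; -0.0057 0.8252 0.0663; -0.0278 -0.0878 0.5059]  nu=[4.7346, 3.4997, 4.2751]  x^+=[1.3344, 0.8244, -0.7340]  P^+=[0.2511 0.0267 -0.0656; 0.0267 0.1536 0.0219; -0.0656 0.0219 0.2224]
step 2: x^-=[1.7293, 0.7015, -0.6144]  P^-=[0.7355 0.0118 -0.0625; 0.0118 0.2806 0.0148; -0.0625 0.0148 0.2659]  S=[1.0855 -0.0986 0.0876; -0.0986 0.4632 -0.0319; 0.0876 -0.0319 0.6821]  K=[0.6718 0.1329 0.0547; -0.0089 0.6008 0.0546; -0.0522 -0.0512 0.3749]  nu=[-4.0723, -0.5229, 3.7612]  x^+=[-0.8700, 0.6290, 1.0351]  P^+=[0.2470 0.0170 -0.0596; 0.0170 0.1124 0.0192; -0.0596 0.0192 0.1686]
step 3: x^-=[-1.1622, 0.8008, 0.7315]  P^-=[0.7225 -0.0007 -0.0438; -0.0007 0.2363 0.0141; -0.0438 0.0141 0.2211]  S=[1.0814 -0.1005 0.0972; -0.1005 0.4190 -0.0284; 0.0972 -0.0284 0.6445]  K=[0.6650 0.1126 0.0722; -0.0119 0.5585 0.0482; -0.0414 -0.0443 0.3330]  nu=[-1.2253, -1.1156, 1.4526]  x^+=[-1.9977, 0.2623, 1.3154]  P^+=[0.2418 0.0148 -0.0511; 0.0148 0.1043 0.0172; -0.0511 0.0172 0.1491]
step 4: x^-=[-2.5189, 0.5342, 0.8817]  P^-=[0.7102 -0.0020 -0.0316; -0.0020 0.2274 0.0115; -0.0316 0.0115 0.2070]  S=[1.0733 -0.1012 0.1055; -0.1012 0.4108 -0.0297; 0.1055 -0.0297 0.6350]  K=[0.6592 0.1081 0.0806; -0.0119 0.5491 0.0451; -0.0333 -0.0448 0.3190]  nu=[2.4198, -1.0462, 2.8173]  x^+=[-0.8098, 0.0580, 1.7465]  P^+=[0.2386 0.0147 -0.0467; 0.0147 0.1024 0.0159; -0.0467 0.0159 0.1421]

innov = [2.4198, -1.0462, 2.8173]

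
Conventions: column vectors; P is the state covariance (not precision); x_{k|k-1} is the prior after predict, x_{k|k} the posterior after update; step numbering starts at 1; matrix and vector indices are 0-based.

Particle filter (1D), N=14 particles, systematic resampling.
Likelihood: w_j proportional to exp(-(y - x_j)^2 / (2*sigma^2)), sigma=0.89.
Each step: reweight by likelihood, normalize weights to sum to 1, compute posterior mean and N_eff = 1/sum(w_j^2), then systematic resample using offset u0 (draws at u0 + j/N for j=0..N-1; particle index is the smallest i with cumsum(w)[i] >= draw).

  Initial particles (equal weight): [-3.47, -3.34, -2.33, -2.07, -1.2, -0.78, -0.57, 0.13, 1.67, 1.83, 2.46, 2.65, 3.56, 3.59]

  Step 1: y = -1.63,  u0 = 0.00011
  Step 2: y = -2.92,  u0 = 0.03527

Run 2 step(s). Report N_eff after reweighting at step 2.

N_eff = 8.5404

step 1: w=[0.0291, 0.0390, 0.1811, 0.2183, 0.2195, 0.1563, 0.1214, 0.0349, 0.0003, 0.0001, 0.0000, 0.0000, 0.0000, 0.0000]  mean=-1.5543  Neff=5.8344  idx=[0, 2, 2, 2, 3, 3, 3, 4, 4, 4, 5, 5, 6, 6]
step 2: w=[0.1431, 0.1391, 0.1391, 0.1391, 0.1098, 0.1098, 0.1098, 0.0268, 0.0268, 0.0268, 0.0096, 0.0096, 0.0053, 0.0053]  mean=-2.2683  Neff=8.5404  idx=[0, 0, 1, 1, 2, 2, 3, 3, 4, 5, 5, 6, 7, 9]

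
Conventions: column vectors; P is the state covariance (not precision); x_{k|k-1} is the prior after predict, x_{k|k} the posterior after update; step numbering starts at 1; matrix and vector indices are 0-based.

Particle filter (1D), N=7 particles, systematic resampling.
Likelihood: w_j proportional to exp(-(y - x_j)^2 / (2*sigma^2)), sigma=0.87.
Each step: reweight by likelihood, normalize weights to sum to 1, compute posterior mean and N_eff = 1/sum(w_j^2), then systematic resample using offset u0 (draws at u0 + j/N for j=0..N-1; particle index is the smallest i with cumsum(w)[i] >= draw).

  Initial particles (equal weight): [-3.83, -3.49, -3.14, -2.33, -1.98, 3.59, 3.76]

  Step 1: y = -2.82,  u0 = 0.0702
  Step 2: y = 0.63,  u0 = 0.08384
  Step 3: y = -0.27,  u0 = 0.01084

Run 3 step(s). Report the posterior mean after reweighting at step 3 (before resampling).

post_mean = -2.0302

step 1: w=[0.1389, 0.2026, 0.2548, 0.2326, 0.1710, 0.0000, 0.0000]  mean=-2.9200  Neff=4.7930  idx=[0, 1, 2, 2, 3, 3, 4]
step 2: w=[0.0001, 0.0008, 0.0048, 0.0048, 0.1759, 0.1759, 0.6377]  mean=-2.1157  Neff=2.1342  idx=[4, 5, 6, 6, 6, 6, 6]
step 3: w=[0.0717, 0.0717, 0.1713, 0.1713, 0.1713, 0.1713, 0.1713]  mean=-2.0302  Neff=6.3674  idx=[0, 2, 2, 3, 4, 5, 6]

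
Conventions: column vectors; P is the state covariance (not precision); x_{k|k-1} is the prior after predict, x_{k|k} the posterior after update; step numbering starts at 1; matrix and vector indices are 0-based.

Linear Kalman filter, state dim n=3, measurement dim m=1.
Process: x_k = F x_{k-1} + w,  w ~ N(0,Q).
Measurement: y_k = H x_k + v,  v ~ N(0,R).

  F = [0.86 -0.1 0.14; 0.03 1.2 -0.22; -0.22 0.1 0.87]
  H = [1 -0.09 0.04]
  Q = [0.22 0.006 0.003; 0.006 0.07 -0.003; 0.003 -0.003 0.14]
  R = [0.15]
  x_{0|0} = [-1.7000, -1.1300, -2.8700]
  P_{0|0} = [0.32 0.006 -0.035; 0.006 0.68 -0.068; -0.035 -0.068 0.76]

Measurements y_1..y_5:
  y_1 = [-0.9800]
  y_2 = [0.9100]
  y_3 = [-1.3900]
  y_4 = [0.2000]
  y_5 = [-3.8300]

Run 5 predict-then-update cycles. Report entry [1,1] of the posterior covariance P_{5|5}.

step 1: x^-=[-1.7508, -0.7756, -2.2359]  P^-=[0.4708 -0.0910 0.0087; -0.0910 1.1231 -0.1426; 0.0087 -0.1426 0.7388]  S=[0.6492]  K=[0.7384; -0.3047; 0.0787]  nu=[0.7904]  x^+=[-1.1672, -1.0164, -2.1737]  P^+=[0.1169 0.0550 -0.0290; 0.0550 1.0628 -0.1271; -0.0290 -0.1271 0.7348]
step 2: x^-=[-1.2064, -0.7765, -1.7360]  P^-=[0.3186 -0.1033 0.0542; -0.1033 1.7075 -0.1633; 0.0542 -0.1633 0.6990]  S=[0.5076]  K=[0.6502; -0.5191; 0.1907]  nu=[2.1160]  x^+=[0.1693, -1.8749, -1.3324]  P^+=[0.1040 0.0680 -0.0088; 0.0680 1.5708 -0.1130; -0.0088 -0.1130 0.6806]
step 3: x^-=[0.1466, -1.9517, -1.3839]  P^-=[0.3153 -0.1506 0.0598; -0.1506 2.4296 -0.0794; 0.0598 -0.0794 0.6566]  S=[0.5185]  K=[0.6389; -0.7183; 0.1798]  nu=[-1.6569]  x^+=[-0.9120, -0.7616, -1.6817]  P^+=[0.1037 0.0873 0.0003; 0.0873 2.1621 -0.0124; 0.0003 -0.0124 0.6398]
step 4: x^-=[-0.9436, -0.5713, -1.3386]  P^-=[0.3162 -0.1830 0.0502; -0.1830 3.2273 0.0978; 0.0502 0.0978 0.6448]  S=[0.5297]  K=[0.6319; -0.8865; 0.1269]  nu=[1.1457]  x^+=[-0.2196, -1.5870, -1.1933]  P^+=[0.1047 0.1137 0.0077; 0.1137 2.8110 0.1574; 0.0077 0.1574 0.6363]
step 5: x^-=[-0.1972, -1.6484, -1.1486]  P^-=[0.3159 -0.2027 0.0389; -0.2027 4.0737 0.3436; 0.0389 0.3436 0.6742]  S=[0.5371]  K=[0.6250; -1.0344; 0.0651]  nu=[-3.7352]  x^+=[-2.5319, 2.2153, -1.3917]  P^+=[0.1061 0.1446 0.0171; 0.1446 3.4989 0.3798; 0.0171 0.3798 0.6719]

P_post[1,1] = 3.4989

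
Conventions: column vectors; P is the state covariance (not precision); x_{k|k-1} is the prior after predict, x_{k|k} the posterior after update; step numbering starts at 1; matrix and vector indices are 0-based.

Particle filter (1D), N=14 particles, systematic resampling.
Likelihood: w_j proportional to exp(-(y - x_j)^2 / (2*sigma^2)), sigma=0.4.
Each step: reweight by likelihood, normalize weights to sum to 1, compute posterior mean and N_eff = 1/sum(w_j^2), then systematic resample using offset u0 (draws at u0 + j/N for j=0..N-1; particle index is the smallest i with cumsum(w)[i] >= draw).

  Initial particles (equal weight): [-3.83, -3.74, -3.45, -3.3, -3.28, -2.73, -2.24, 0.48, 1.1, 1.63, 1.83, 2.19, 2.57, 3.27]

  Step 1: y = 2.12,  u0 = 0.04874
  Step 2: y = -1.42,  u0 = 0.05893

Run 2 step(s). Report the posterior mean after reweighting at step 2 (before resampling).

post_mean = 1.6375

step 1: w=[0.0000, 0.0000, 0.0000, 0.0000, 0.0000, 0.0000, 0.0000, 0.0001, 0.0138, 0.1679, 0.2734, 0.3502, 0.1889, 0.0057]  mean=2.0603  Neff=3.8240  idx=[9, 9, 10, 10, 10, 10, 11, 11, 11, 11, 11, 12, 12, 12]
step 2: w=[0.4812, 0.4812, 0.0094, 0.0094, 0.0094, 0.0094, 0.0000, 0.0000, 0.0000, 0.0000, 0.0000, 0.0000, 0.0000, 0.0000]  mean=1.6375  Neff=2.1575  idx=[0, 0, 0, 0, 0, 0, 1, 1, 1, 1, 1, 1, 1, 4]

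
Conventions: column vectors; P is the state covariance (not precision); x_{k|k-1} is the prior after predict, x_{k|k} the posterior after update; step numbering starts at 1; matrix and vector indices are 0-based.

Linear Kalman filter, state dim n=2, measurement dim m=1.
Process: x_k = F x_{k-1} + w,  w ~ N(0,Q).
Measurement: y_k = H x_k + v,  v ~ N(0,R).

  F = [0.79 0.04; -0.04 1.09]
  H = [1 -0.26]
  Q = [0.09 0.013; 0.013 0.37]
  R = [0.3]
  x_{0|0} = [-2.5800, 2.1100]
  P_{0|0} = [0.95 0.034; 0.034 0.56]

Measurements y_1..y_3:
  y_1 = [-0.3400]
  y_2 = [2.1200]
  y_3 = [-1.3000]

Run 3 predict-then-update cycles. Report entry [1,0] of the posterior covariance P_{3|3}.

P_post[1,0] = 0.3752

step 1: x^-=[-1.9538, 2.4031]  P^-=[0.6859 0.0366; 0.0366 1.0339]  S=[1.0368]  K=[0.6524; -0.2240]  nu=[2.2386]  x^+=[-0.4933, 1.9018]  P^+=[0.2446 0.1881; 0.1881 0.9819]
step 2: x^-=[-0.3136, 2.0926]  P^-=[0.2561 0.2098; 0.2098 1.5206]  S=[0.5499]  K=[0.3666; -0.3375]  nu=[2.9777]  x^+=[0.7781, 1.0876]  P^+=[0.1822 0.2778; 0.2778 1.4579]
step 3: x^-=[0.6582, 1.1543]  P^-=[0.2236 0.3096; 0.3096 2.0782]  S=[0.5031]  K=[0.2845; -0.4587]  nu=[-1.6581]  x^+=[0.1865, 1.9148]  P^+=[0.1829 0.3752; 0.3752 1.9724]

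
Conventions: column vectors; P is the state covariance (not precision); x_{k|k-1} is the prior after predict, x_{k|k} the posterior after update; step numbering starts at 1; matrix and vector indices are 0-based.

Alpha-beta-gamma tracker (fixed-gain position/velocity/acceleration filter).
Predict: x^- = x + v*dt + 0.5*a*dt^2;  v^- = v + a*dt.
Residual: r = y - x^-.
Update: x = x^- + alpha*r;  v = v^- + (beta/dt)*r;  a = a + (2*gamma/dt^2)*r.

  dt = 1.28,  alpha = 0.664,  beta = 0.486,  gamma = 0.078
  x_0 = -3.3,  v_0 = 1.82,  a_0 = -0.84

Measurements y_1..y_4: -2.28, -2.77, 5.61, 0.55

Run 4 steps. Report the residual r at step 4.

resid = -3.8844

step 1: x_pred=-1.6585  r=-0.6215  x^+=-2.0712  v^+=0.5088  a^+=-0.8992
step 2: x_pred=-2.1565  r=-0.6135  x^+=-2.5639  v^+=-0.8751  a^+=-0.9576
step 3: x_pred=-4.4684  r=10.0784  x^+=2.2237  v^+=1.7259  a^+=0.0020
step 4: x_pred=4.4344  r=-3.8844  x^+=1.8552  v^+=0.2536  a^+=-0.3678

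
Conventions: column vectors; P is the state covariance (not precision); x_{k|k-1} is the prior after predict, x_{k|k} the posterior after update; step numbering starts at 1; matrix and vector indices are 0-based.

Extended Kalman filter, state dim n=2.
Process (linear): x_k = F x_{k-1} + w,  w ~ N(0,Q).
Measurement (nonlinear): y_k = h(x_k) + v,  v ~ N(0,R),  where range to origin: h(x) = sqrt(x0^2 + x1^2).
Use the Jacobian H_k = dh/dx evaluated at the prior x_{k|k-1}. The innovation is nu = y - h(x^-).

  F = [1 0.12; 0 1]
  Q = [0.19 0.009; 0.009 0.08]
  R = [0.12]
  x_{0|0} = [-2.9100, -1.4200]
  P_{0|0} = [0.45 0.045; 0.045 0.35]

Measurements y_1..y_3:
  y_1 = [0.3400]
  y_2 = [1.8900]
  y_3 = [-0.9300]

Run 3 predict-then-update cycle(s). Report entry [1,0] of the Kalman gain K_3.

K[1,0] = -0.3152

step 1: x^-=[-3.0804, -1.4200]  P^-=[0.6558 0.0960; 0.0960 0.4300]  H_jac=[-0.9082 -0.4186]  S=[0.8093]  K=[-0.7857; -0.3302]  nu=[-3.0519]  x^+=[-0.6826, -0.4123]  P^+=[0.1563 -0.1139; -0.1139 0.3418]
step 2: x^-=[-0.7321, -0.4123]  P^-=[0.3239 -0.0639; -0.0639 0.4218]  H_jac=[-0.8713 -0.4907]  S=[0.4128]  K=[-0.6077; -0.3665]  nu=[1.0498]  x^+=[-1.3700, -0.7970]  P^+=[0.1715 -0.1558; -0.1558 0.3663]
step 3: x^-=[-1.4657, -0.7970]  P^-=[0.3293 -0.1029; -0.1029 0.4463]  H_jac=[-0.8785 -0.4777]  S=[0.3897]  K=[-0.6163; -0.3152]  nu=[-2.5984]  x^+=[0.1358, 0.0221]  P^+=[0.1813 -0.1786; -0.1786 0.4076]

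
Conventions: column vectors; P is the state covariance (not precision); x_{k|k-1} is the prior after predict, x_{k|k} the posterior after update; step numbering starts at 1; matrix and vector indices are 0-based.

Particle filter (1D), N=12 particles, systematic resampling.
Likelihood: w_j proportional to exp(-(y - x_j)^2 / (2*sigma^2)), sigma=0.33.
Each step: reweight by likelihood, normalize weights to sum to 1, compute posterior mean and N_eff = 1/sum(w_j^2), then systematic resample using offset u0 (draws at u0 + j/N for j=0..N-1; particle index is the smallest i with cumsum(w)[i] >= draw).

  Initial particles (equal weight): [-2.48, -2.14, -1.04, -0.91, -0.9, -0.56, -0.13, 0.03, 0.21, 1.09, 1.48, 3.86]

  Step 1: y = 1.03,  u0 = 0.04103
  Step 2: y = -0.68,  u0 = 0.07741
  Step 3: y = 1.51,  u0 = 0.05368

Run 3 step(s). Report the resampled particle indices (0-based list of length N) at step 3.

step 1: w=[0.0000, 0.0000, 0.0000, 0.0000, 0.0000, 0.0000, 0.0014, 0.0071, 0.0318, 0.6849, 0.2748, 0.0000]  mean=1.1600  Neff=1.8326  idx=[9, 9, 9, 9, 9, 9, 9, 9, 9, 10, 10, 10]
step 2: w=[0.1111, 0.1111, 0.1111, 0.1111, 0.1111, 0.1111, 0.1111, 0.1111, 0.1111, 0.0001, 0.0001, 0.0001]  mean=1.0901  Neff=9.0053  idx=[0, 1, 2, 2, 3, 4, 5, 5, 6, 7, 8, 8]
step 3: w=[0.0833, 0.0833, 0.0833, 0.0833, 0.0833, 0.0833, 0.0833, 0.0833, 0.0833, 0.0833, 0.0833, 0.0833]  mean=1.0900  Neff=12.0000  idx=[0, 1, 2, 3, 4, 5, 6, 7, 8, 9, 10, 11]

resampled_idx = [0, 1, 2, 3, 4, 5, 6, 7, 8, 9, 10, 11]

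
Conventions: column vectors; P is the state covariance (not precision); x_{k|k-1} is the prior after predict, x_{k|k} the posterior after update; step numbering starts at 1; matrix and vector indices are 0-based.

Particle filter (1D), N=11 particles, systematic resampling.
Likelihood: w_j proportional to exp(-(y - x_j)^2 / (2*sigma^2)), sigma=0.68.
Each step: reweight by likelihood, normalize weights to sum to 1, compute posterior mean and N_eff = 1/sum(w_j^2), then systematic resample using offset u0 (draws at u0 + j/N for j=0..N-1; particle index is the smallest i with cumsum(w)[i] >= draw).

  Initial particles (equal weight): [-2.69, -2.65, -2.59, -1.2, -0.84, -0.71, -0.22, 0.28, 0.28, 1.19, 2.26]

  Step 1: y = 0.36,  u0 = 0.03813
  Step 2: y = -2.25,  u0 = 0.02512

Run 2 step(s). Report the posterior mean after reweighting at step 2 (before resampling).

step 1: w=[0.0000, 0.0000, 0.0000, 0.0192, 0.0562, 0.0773, 0.1854, 0.2649, 0.2649, 0.1266, 0.0054]  mean=0.1451  Neff=4.9929  idx=[4, 5, 6, 6, 7, 7, 7, 8, 8, 8, 9]
step 2: w=[0.5234, 0.3457, 0.0521, 0.0521, 0.0044, 0.0044, 0.0044, 0.0044, 0.0044, 0.0044, 0.0000]  mean=-0.7006  Neff=2.5062  idx=[0, 0, 0, 0, 0, 0, 1, 1, 1, 1, 3]

post_mean = -0.7006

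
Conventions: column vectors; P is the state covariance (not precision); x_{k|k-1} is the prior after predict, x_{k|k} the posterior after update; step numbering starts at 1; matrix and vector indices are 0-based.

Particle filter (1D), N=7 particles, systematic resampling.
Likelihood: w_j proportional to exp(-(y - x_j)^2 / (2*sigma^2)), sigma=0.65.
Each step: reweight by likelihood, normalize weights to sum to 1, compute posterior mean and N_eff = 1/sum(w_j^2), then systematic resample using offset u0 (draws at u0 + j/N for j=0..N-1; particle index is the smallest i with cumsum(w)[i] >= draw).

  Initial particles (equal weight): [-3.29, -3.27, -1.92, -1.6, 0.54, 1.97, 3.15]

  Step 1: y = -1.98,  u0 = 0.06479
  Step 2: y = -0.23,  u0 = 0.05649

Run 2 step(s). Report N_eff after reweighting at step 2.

step 1: w=[0.0622, 0.0661, 0.4719, 0.3995, 0.0003, 0.0000, 0.0000]  mean=-1.9660  Neff=2.5605  idx=[1, 2, 2, 2, 3, 3, 3]
step 2: w=[0.0000, 0.0796, 0.0796, 0.0796, 0.2537, 0.2537, 0.2537]  mean=-1.6765  Neff=4.7147  idx=[1, 3, 4, 4, 5, 6, 6]

N_eff = 4.7147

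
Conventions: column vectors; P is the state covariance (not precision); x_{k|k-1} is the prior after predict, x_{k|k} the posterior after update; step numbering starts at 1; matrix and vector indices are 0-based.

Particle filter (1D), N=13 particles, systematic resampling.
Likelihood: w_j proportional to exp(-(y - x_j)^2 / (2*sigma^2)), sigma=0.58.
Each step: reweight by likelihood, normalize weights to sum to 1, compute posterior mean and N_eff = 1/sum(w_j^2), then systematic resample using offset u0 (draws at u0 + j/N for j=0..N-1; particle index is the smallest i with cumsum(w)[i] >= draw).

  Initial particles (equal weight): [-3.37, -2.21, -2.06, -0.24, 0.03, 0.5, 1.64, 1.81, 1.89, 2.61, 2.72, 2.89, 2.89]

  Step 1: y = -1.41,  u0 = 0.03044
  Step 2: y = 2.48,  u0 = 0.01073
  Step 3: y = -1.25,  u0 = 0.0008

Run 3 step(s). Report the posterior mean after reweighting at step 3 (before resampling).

step 1: w=[0.0030, 0.3498, 0.4833, 0.1184, 0.0415, 0.0040, 0.0000, 0.0000, 0.0000, 0.0000, 0.0000, 0.0000, 0.0000]  mean=-1.8039  Neff=2.6905  idx=[1, 1, 1, 1, 1, 2, 2, 2, 2, 2, 2, 3, 3]
step 2: w=[0.0000, 0.0000, 0.0000, 0.0000, 0.0000, 0.0000, 0.0000, 0.0000, 0.0000, 0.0000, 0.0000, 0.5000, 0.5000]  mean=-0.2400  Neff=2.0000  idx=[11, 11, 11, 11, 11, 11, 11, 12, 12, 12, 12, 12, 12]
step 3: w=[0.0769, 0.0769, 0.0769, 0.0769, 0.0769, 0.0769, 0.0769, 0.0769, 0.0769, 0.0769, 0.0769, 0.0769, 0.0769]  mean=-0.2400  Neff=13.0000  idx=[0, 1, 2, 3, 4, 5, 6, 7, 8, 9, 10, 11, 12]

post_mean = -0.2400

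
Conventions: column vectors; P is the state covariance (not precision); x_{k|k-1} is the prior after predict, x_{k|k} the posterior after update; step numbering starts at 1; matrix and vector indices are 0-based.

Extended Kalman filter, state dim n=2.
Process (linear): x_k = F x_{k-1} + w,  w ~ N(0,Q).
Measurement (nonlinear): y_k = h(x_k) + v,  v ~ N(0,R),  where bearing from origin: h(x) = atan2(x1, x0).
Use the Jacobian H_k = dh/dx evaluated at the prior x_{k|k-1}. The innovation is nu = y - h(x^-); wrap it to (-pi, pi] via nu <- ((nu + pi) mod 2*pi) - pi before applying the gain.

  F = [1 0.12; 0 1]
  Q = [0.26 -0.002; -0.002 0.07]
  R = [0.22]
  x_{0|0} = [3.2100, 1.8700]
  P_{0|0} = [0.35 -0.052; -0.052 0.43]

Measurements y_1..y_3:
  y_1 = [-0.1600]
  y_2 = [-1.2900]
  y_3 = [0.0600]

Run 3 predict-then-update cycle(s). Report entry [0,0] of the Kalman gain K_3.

step 1: x^-=[3.4344, 1.8700]  P^-=[0.6037 -0.0024; -0.0024 0.5000]  H_jac=[-0.1223 0.2246]  S=[0.2544]  K=[-0.2923; 0.4426]  nu=[-0.6586]  x^+=[3.6269, 1.5785]  P^+=[0.5820 0.0305; 0.0305 0.4502]
step 2: x^-=[3.8164, 1.5785]  P^-=[0.8558 0.0825; 0.0825 0.5202]  H_jac=[-0.0925 0.2238]  S=[0.2500]  K=[-0.2430; 0.4351]  nu=[-1.6822]  x^+=[4.2251, 0.8466]  P^+=[0.8410 0.1090; 0.1090 0.4729]
step 3: x^-=[4.3267, 0.8466]  P^-=[1.1340 0.1637; 0.1637 0.5429]  H_jac=[-0.0436 0.2226]  S=[0.2459]  K=[-0.0527; 0.4625]  nu=[-0.1332]  x^+=[4.3337, 0.7850]  P^+=[1.1333 0.1697; 0.1697 0.4903]

K[0,0] = -0.0527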